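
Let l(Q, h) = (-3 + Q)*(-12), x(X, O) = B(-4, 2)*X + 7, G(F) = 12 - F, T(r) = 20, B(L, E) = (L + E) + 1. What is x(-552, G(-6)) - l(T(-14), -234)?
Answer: 763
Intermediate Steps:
B(L, E) = 1 + E + L (B(L, E) = (E + L) + 1 = 1 + E + L)
x(X, O) = 7 - X (x(X, O) = (1 + 2 - 4)*X + 7 = -X + 7 = 7 - X)
l(Q, h) = 36 - 12*Q
x(-552, G(-6)) - l(T(-14), -234) = (7 - 1*(-552)) - (36 - 12*20) = (7 + 552) - (36 - 240) = 559 - 1*(-204) = 559 + 204 = 763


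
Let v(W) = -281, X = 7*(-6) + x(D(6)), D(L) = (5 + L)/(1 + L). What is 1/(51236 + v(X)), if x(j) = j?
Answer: 1/50955 ≈ 1.9625e-5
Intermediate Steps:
D(L) = (5 + L)/(1 + L)
X = -283/7 (X = 7*(-6) + (5 + 6)/(1 + 6) = -42 + 11/7 = -283/7 ≈ -40.429)
1/(51236 + v(X)) = 1/(51236 - 281) = 1/50955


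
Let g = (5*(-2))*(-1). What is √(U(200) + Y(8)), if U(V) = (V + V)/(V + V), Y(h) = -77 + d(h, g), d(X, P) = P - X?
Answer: I*√74 ≈ 8.6023*I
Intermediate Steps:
g = 10 (g = -10*(-1) = 10)
Y(h) = -67 - h (Y(h) = -77 + (10 - h) = -67 - h)
U(V) = 1 (U(V) = (2*V)/((2*V)) = (2*V)*(1/(2*V)) = 1)
√(U(200) + Y(8)) = √(1 + (-67 - 1*8)) = √(1 + (-67 - 8)) = √(1 - 75) = √(-74) = I*√74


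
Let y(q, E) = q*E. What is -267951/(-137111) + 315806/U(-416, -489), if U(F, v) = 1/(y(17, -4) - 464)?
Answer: -23035853211961/137111 ≈ -1.6801e+8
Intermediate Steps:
y(q, E) = E*q
U(F, v) = -1/532 (U(F, v) = 1/(-4*17 - 464) = 1/(-68 - 464) = 1/(-532) = -1/532)
-267951/(-137111) + 315806/U(-416, -489) = -267951/(-137111) + 315806/(-1/532) = -267951*(-1/137111) + 315806*(-532) = 267951/137111 - 168008792 = -23035853211961/137111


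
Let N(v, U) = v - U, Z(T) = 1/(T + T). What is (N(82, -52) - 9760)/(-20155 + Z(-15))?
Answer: 288780/604651 ≈ 0.47760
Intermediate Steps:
Z(T) = 1/(2*T)
(N(82, -52) - 9760)/(-20155 + Z(-15)) = ((82 - 1*(-52)) - 9760)/(-20155 + (½)/(-15)) = ((82 + 52) - 9760)/(-20155 + (½)*(-1/15)) = (134 - 9760)/(-20155 - 1/30) = -9626/(-604651/30) = -9626*(-30/604651) = 288780/604651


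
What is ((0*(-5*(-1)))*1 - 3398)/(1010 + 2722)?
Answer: -1699/1866 ≈ -0.91050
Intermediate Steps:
((0*(-5*(-1)))*1 - 3398)/(1010 + 2722) = ((0*5)*1 - 3398)/3732 = (0*1 - 3398)*(1/3732) = (0 - 3398)*(1/3732) = -3398*1/3732 = -1699/1866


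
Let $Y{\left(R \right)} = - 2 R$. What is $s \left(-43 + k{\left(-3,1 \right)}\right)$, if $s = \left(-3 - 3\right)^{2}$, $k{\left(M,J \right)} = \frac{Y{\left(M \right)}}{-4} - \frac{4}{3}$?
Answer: $-1650$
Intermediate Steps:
$k{\left(M,J \right)} = - \frac{4}{3} + \frac{M}{2}$ ($k{\left(M,J \right)} = \frac{\left(-2\right) M}{-4} - \frac{4}{3} = - 2 M \left(- \frac{1}{4}\right) - \frac{4}{3} = \frac{M}{2} - \frac{4}{3} = - \frac{4}{3} + \frac{M}{2}$)
$s = 36$ ($s = \left(-6\right)^{2} = 36$)
$s \left(-43 + k{\left(-3,1 \right)}\right) = 36 \left(-43 + \left(- \frac{4}{3} + \frac{1}{2} \left(-3\right)\right)\right) = 36 \left(-43 - \frac{17}{6}\right) = 36 \left(- \frac{275}{6}\right) = -1650$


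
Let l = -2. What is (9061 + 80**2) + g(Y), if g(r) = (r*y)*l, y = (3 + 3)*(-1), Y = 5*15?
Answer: 16361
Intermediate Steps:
Y = 75
y = -6 (y = 6*(-1) = -6)
g(r) = 12*r (g(r) = (r*(-6))*(-2) = -6*r*(-2) = 12*r)
(9061 + 80**2) + g(Y) = (9061 + 80**2) + 12*75 = (9061 + 6400) + 900 = 15461 + 900 = 16361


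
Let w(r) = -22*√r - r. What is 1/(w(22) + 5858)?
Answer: 1459/8512062 + 11*√22/17024124 ≈ 0.00017443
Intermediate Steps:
w(r) = -r - 22*√r
1/(w(22) + 5858) = 1/((-1*22 - 22*√22) + 5858) = 1/((-22 - 22*√22) + 5858) = 1/(5836 - 22*√22)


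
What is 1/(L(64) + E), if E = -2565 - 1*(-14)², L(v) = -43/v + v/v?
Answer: -64/176683 ≈ -0.00036223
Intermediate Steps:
L(v) = 1 - 43/v (L(v) = -43/v + 1 = 1 - 43/v)
E = -2761 (E = -2565 - 1*196 = -2565 - 196 = -2761)
1/(L(64) + E) = 1/((-43 + 64)/64 - 2761) = 1/((1/64)*21 - 2761) = 1/(21/64 - 2761) = 1/(-176683/64) = -64/176683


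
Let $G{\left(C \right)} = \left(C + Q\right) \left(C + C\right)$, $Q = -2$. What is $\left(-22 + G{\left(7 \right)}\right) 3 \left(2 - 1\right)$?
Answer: $144$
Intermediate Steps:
$G{\left(C \right)} = 2 C \left(-2 + C\right)$ ($G{\left(C \right)} = \left(C - 2\right) \left(C + C\right) = \left(-2 + C\right) 2 C = 2 C \left(-2 + C\right)$)
$\left(-22 + G{\left(7 \right)}\right) 3 \left(2 - 1\right) = \left(-22 + 2 \cdot 7 \left(-2 + 7\right)\right) 3 \left(2 - 1\right) = \left(-22 + 2 \cdot 7 \cdot 5\right) 3 \cdot 1 = \left(-22 + 70\right) 3 = 48 \cdot 3 = 144$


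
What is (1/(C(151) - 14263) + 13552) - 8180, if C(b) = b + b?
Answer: 74998491/13961 ≈ 5372.0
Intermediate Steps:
C(b) = 2*b
(1/(C(151) - 14263) + 13552) - 8180 = (1/(2*151 - 14263) + 13552) - 8180 = (1/(302 - 14263) + 13552) - 8180 = (1/(-13961) + 13552) - 8180 = (-1/13961 + 13552) - 8180 = 189199471/13961 - 8180 = 74998491/13961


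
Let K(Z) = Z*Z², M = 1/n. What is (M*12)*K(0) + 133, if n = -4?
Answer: 133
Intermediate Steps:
M = -¼ (M = 1/(-4) = -¼ ≈ -0.25000)
K(Z) = Z³
(M*12)*K(0) + 133 = -¼*12*0³ + 133 = -3*0 + 133 = 0 + 133 = 133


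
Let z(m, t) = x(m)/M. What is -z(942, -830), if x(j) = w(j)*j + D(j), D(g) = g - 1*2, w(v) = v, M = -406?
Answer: 444152/203 ≈ 2187.9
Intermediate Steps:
D(g) = -2 + g (D(g) = g - 2 = -2 + g)
x(j) = -2 + j + j**2 (x(j) = j*j + (-2 + j) = j**2 + (-2 + j) = -2 + j + j**2)
z(m, t) = 1/203 - m/406 - m**2/406 (z(m, t) = (-2 + m + m**2)/(-406) = (-2 + m + m**2)*(-1/406) = 1/203 - m/406 - m**2/406)
-z(942, -830) = -(1/203 - 1/406*942 - 1/406*942**2) = -(1/203 - 471/203 - 1/406*887364) = -(1/203 - 471/203 - 443682/203) = -1*(-444152/203) = 444152/203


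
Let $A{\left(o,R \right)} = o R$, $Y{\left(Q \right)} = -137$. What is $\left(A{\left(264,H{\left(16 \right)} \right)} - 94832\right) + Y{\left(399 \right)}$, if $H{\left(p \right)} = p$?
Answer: $-90745$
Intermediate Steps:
$A{\left(o,R \right)} = R o$
$\left(A{\left(264,H{\left(16 \right)} \right)} - 94832\right) + Y{\left(399 \right)} = \left(16 \cdot 264 - 94832\right) - 137 = \left(4224 - 94832\right) - 137 = -90608 - 137 = -90745$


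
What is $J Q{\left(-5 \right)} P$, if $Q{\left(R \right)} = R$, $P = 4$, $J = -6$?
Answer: $120$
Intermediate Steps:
$J Q{\left(-5 \right)} P = \left(-6\right) \left(-5\right) 4 = 30 \cdot 4 = 120$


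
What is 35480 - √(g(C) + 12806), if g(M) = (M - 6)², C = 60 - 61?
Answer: 35480 - √12855 ≈ 35367.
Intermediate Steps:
C = -1
g(M) = (-6 + M)²
35480 - √(g(C) + 12806) = 35480 - √((-6 - 1)² + 12806) = 35480 - √((-7)² + 12806) = 35480 - √(49 + 12806) = 35480 - √12855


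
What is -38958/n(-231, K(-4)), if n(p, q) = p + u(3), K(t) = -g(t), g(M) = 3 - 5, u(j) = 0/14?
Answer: 12986/77 ≈ 168.65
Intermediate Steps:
u(j) = 0 (u(j) = 0*(1/14) = 0)
g(M) = -2
K(t) = 2 (K(t) = -1*(-2) = 2)
n(p, q) = p (n(p, q) = p + 0 = p)
-38958/n(-231, K(-4)) = -38958/(-231) = -38958*(-1/231) = 12986/77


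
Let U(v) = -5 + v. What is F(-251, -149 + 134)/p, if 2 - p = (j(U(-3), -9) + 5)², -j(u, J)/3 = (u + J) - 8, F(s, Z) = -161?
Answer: 23/914 ≈ 0.025164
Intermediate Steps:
j(u, J) = 24 - 3*J - 3*u (j(u, J) = -3*((u + J) - 8) = -3*((J + u) - 8) = -3*(-8 + J + u) = 24 - 3*J - 3*u)
p = -6398 (p = 2 - ((24 - 3*(-9) - 3*(-5 - 3)) + 5)² = 2 - ((24 + 27 - 3*(-8)) + 5)² = 2 - ((24 + 27 + 24) + 5)² = 2 - (75 + 5)² = 2 - 1*80² = 2 - 1*6400 = 2 - 6400 = -6398)
F(-251, -149 + 134)/p = -161/(-6398) = -161*(-1/6398) = 23/914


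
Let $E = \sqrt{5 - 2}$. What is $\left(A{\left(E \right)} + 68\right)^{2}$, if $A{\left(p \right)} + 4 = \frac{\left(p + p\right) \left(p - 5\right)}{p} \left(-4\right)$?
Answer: $11008 - 1664 \sqrt{3} \approx 8125.9$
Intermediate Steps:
$E = \sqrt{3} \approx 1.732$
$A{\left(p \right)} = 36 - 8 p$ ($A{\left(p \right)} = -4 + \frac{\left(p + p\right) \left(p - 5\right)}{p} \left(-4\right) = -4 + \frac{2 p \left(-5 + p\right)}{p} \left(-4\right) = -4 + \left(-10 + 2 p\right) \left(-4\right) = -4 - \left(-40 + 8 p\right) = 36 - 8 p$)
$\left(A{\left(E \right)} + 68\right)^{2} = \left(\left(36 - 8 \sqrt{3}\right) + 68\right)^{2} = \left(104 - 8 \sqrt{3}\right)^{2}$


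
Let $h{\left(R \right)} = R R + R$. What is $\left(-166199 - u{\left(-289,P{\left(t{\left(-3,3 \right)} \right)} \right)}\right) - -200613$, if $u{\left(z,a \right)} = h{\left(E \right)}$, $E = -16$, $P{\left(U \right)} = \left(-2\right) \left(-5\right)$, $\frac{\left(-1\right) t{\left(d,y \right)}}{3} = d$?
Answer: $34174$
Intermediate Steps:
$t{\left(d,y \right)} = - 3 d$
$P{\left(U \right)} = 10$
$h{\left(R \right)} = R + R^{2}$ ($h{\left(R \right)} = R^{2} + R = R + R^{2}$)
$u{\left(z,a \right)} = 240$ ($u{\left(z,a \right)} = - 16 \left(1 - 16\right) = \left(-16\right) \left(-15\right) = 240$)
$\left(-166199 - u{\left(-289,P{\left(t{\left(-3,3 \right)} \right)} \right)}\right) - -200613 = \left(-166199 - 240\right) - -200613 = \left(-166199 - 240\right) + 200613 = -166439 + 200613 = 34174$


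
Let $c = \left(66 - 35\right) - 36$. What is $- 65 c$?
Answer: $325$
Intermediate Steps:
$c = -5$ ($c = 31 - 36 = -5$)
$- 65 c = \left(-65\right) \left(-5\right) = 325$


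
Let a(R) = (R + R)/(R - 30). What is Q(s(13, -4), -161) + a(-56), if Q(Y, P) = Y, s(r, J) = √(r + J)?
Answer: 185/43 ≈ 4.3023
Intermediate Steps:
s(r, J) = √(J + r)
a(R) = 2*R/(-30 + R) (a(R) = (2*R)/(-30 + R) = 2*R/(-30 + R))
Q(s(13, -4), -161) + a(-56) = √(-4 + 13) + 2*(-56)/(-30 - 56) = √9 + 2*(-56)/(-86) = 3 + 2*(-56)*(-1/86) = 3 + 56/43 = 185/43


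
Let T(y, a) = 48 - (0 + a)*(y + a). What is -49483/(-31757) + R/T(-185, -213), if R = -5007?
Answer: 1450501319/896881194 ≈ 1.6173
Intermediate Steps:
T(y, a) = 48 - a*(a + y)
-49483/(-31757) + R/T(-185, -213) = -49483/(-31757) - 5007/(48 - 1*(-213)**2 - 1*(-213)*(-185)) = -49483*(-1/31757) - 5007/(48 - 1*45369 - 39405) = 49483/31757 - 5007/(48 - 45369 - 39405) = 49483/31757 - 5007/(-84726) = 49483/31757 - 5007*(-1/84726) = 49483/31757 + 1669/28242 = 1450501319/896881194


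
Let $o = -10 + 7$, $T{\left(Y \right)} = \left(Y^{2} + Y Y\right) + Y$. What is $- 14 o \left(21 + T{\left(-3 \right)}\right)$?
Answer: $1512$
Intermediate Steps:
$T{\left(Y \right)} = Y + 2 Y^{2}$ ($T{\left(Y \right)} = \left(Y^{2} + Y^{2}\right) + Y = 2 Y^{2} + Y = Y + 2 Y^{2}$)
$o = -3$
$- 14 o \left(21 + T{\left(-3 \right)}\right) = \left(-14\right) \left(-3\right) \left(21 - 3 \left(1 + 2 \left(-3\right)\right)\right) = 42 \left(21 - 3 \left(1 - 6\right)\right) = 42 \left(21 - -15\right) = 42 \left(21 + 15\right) = 42 \cdot 36 = 1512$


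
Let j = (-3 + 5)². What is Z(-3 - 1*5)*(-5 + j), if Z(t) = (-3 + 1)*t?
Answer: -16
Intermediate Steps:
Z(t) = -2*t
j = 4 (j = 2² = 4)
Z(-3 - 1*5)*(-5 + j) = (-2*(-3 - 1*5))*(-5 + 4) = -2*(-3 - 5)*(-1) = -2*(-8)*(-1) = 16*(-1) = -16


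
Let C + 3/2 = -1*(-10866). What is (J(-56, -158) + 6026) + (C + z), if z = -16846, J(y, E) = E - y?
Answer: -115/2 ≈ -57.500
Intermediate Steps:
C = 21729/2 (C = -3/2 - 1*(-10866) = -3/2 + 10866 = 21729/2 ≈ 10865.)
(J(-56, -158) + 6026) + (C + z) = ((-158 - 1*(-56)) + 6026) + (21729/2 - 16846) = ((-158 + 56) + 6026) - 11963/2 = (-102 + 6026) - 11963/2 = 5924 - 11963/2 = -115/2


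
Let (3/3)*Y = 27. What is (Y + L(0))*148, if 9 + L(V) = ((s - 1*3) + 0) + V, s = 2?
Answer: 2516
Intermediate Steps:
L(V) = -10 + V (L(V) = -9 + (((2 - 1*3) + 0) + V) = -9 + (((2 - 3) + 0) + V) = -9 + ((-1 + 0) + V) = -9 + (-1 + V) = -10 + V)
Y = 27
(Y + L(0))*148 = (27 + (-10 + 0))*148 = (27 - 10)*148 = 17*148 = 2516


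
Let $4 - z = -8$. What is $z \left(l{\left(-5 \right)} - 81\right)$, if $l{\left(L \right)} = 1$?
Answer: $-960$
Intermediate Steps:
$z = 12$ ($z = 4 - -8 = 4 + 8 = 12$)
$z \left(l{\left(-5 \right)} - 81\right) = 12 \left(1 - 81\right) = 12 \left(-80\right) = -960$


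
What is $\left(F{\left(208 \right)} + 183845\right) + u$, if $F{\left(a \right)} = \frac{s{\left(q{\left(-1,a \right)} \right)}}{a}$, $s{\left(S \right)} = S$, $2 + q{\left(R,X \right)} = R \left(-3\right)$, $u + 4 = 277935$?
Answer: $\frac{96049409}{208} \approx 4.6178 \cdot 10^{5}$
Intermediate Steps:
$u = 277931$ ($u = -4 + 277935 = 277931$)
$q{\left(R,X \right)} = -2 - 3 R$ ($q{\left(R,X \right)} = -2 + R \left(-3\right) = -2 - 3 R$)
$F{\left(a \right)} = \frac{1}{a}$ ($F{\left(a \right)} = \frac{-2 - -3}{a} = \frac{-2 + 3}{a} = 1 \frac{1}{a} = \frac{1}{a}$)
$\left(F{\left(208 \right)} + 183845\right) + u = \left(\frac{1}{208} + 183845\right) + 277931 = \frac{38239761}{208} + 277931 = \frac{96049409}{208}$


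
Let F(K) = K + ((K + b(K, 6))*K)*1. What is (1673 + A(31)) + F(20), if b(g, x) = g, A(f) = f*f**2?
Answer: 32284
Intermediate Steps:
A(f) = f**3
F(K) = K + 2*K**2 (F(K) = K + ((K + K)*K)*1 = K + ((2*K)*K)*1 = K + (2*K**2)*1 = K + 2*K**2)
(1673 + A(31)) + F(20) = (1673 + 31**3) + 20*(1 + 2*20) = (1673 + 29791) + 20*(1 + 40) = 31464 + 20*41 = 31464 + 820 = 32284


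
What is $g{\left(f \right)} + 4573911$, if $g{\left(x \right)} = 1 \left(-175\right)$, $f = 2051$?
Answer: $4573736$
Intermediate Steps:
$g{\left(x \right)} = -175$
$g{\left(f \right)} + 4573911 = -175 + 4573911 = 4573736$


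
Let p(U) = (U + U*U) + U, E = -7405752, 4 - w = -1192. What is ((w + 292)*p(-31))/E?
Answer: -55738/308573 ≈ -0.18063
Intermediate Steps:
w = 1196 (w = 4 - 1*(-1192) = 4 + 1192 = 1196)
p(U) = U² + 2*U (p(U) = (U + U²) + U = U² + 2*U)
((w + 292)*p(-31))/E = ((1196 + 292)*(-31*(2 - 31)))/(-7405752) = (1488*(-31*(-29)))*(-1/7405752) = (1488*899)*(-1/7405752) = 1337712*(-1/7405752) = -55738/308573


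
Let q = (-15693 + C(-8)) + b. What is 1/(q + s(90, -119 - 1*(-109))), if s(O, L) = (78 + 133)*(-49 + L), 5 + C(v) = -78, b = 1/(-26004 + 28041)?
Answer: -2037/57494324 ≈ -3.5430e-5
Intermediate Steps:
b = 1/2037 ≈ 0.00049092
C(v) = -83 (C(v) = -5 - 78 = -83)
s(O, L) = -10339 + 211*L (s(O, L) = 211*(-49 + L) = -10339 + 211*L)
q = -32135711/2037 (q = (-15693 - 83) + 1/2037 = -15776 + 1/2037 = -32135711/2037 ≈ -15776.)
1/(q + s(90, -119 - 1*(-109))) = 1/(-32135711/2037 + (-10339 + 211*(-119 - 1*(-109)))) = 1/(-32135711/2037 + (-10339 + 211*(-119 + 109))) = 1/(-32135711/2037 + (-10339 + 211*(-10))) = 1/(-32135711/2037 + (-10339 - 2110)) = 1/(-32135711/2037 - 12449) = 1/(-57494324/2037) = -2037/57494324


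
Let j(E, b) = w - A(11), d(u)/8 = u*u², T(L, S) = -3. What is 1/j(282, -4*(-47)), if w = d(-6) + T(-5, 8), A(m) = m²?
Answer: -1/1852 ≈ -0.00053996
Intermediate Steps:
d(u) = 8*u³ (d(u) = 8*(u*u²) = 8*u³)
w = -1731 (w = 8*(-6)³ - 3 = 8*(-216) - 3 = -1728 - 3 = -1731)
j(E, b) = -1852 (j(E, b) = -1731 - 1*11² = -1731 - 1*121 = -1731 - 121 = -1852)
1/j(282, -4*(-47)) = 1/(-1852) = -1/1852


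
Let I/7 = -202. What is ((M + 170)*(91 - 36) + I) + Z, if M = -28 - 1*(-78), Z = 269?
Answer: 10955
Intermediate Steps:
I = -1414 (I = 7*(-202) = -1414)
M = 50 (M = -28 + 78 = 50)
((M + 170)*(91 - 36) + I) + Z = ((50 + 170)*(91 - 36) - 1414) + 269 = (220*55 - 1414) + 269 = (12100 - 1414) + 269 = 10686 + 269 = 10955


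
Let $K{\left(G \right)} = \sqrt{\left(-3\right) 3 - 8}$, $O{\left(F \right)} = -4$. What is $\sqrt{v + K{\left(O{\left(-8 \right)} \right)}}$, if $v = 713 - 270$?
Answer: $\sqrt{443 + i \sqrt{17}} \approx 21.048 + 0.09795 i$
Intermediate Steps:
$v = 443$
$K{\left(G \right)} = i \sqrt{17}$ ($K{\left(G \right)} = \sqrt{-9 - 8} = \sqrt{-17} = i \sqrt{17}$)
$\sqrt{v + K{\left(O{\left(-8 \right)} \right)}} = \sqrt{443 + i \sqrt{17}}$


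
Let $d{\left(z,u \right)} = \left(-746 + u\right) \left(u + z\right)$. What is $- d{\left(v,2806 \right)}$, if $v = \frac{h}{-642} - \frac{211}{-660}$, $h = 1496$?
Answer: $- \frac{20395826911}{3531} \approx -5.7762 \cdot 10^{6}$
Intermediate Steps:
$v = - \frac{141983}{70620}$ ($v = \frac{1496}{-642} - \frac{211}{-660} = 1496 \left(- \frac{1}{642}\right) - - \frac{211}{660} = - \frac{748}{321} + \frac{211}{660} = - \frac{141983}{70620} \approx -2.0105$)
$- d{\left(v,2806 \right)} = - (2806^{2} - 2093276 - - \frac{52959659}{35310} + 2806 \left(- \frac{141983}{70620}\right)) = - (7873636 - 2093276 + \frac{52959659}{35310} - \frac{199202149}{35310}) = \left(-1\right) \frac{20395826911}{3531} = - \frac{20395826911}{3531}$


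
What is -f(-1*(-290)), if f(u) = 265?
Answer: -265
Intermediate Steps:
-f(-1*(-290)) = -1*265 = -265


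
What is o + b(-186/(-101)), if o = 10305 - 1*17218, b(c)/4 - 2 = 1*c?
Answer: -696661/101 ≈ -6897.6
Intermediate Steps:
b(c) = 8 + 4*c (b(c) = 8 + 4*(1*c) = 8 + 4*c)
o = -6913 (o = 10305 - 17218 = -6913)
o + b(-186/(-101)) = -6913 + (8 + 4*(-186/(-101))) = -6913 + (8 + 4*(-186*(-1/101))) = -6913 + (8 + 4*(186/101)) = -6913 + (8 + 744/101) = -6913 + 1552/101 = -696661/101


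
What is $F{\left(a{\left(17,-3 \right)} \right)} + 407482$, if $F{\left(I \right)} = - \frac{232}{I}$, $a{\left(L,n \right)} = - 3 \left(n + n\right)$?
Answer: $\frac{3667222}{9} \approx 4.0747 \cdot 10^{5}$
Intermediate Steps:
$a{\left(L,n \right)} = - 6 n$ ($a{\left(L,n \right)} = - 3 \cdot 2 n = - 6 n$)
$F{\left(a{\left(17,-3 \right)} \right)} + 407482 = - \frac{232}{\left(-6\right) \left(-3\right)} + 407482 = - \frac{232}{18} + 407482 = \left(-232\right) \frac{1}{18} + 407482 = - \frac{116}{9} + 407482 = \frac{3667222}{9}$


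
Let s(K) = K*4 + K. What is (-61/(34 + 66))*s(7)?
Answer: -427/20 ≈ -21.350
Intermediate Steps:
s(K) = 5*K (s(K) = 4*K + K = 5*K)
(-61/(34 + 66))*s(7) = (-61/(34 + 66))*(5*7) = -61/100*35 = -427/20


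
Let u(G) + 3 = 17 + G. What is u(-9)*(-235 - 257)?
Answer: -2460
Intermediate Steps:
u(G) = 14 + G (u(G) = -3 + (17 + G) = 14 + G)
u(-9)*(-235 - 257) = (14 - 9)*(-235 - 257) = 5*(-492) = -2460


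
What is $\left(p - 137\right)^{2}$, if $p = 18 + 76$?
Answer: $1849$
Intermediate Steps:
$p = 94$
$\left(p - 137\right)^{2} = \left(94 - 137\right)^{2} = \left(-43\right)^{2} = 1849$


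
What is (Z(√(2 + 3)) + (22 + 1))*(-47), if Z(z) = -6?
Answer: -799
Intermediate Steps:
(Z(√(2 + 3)) + (22 + 1))*(-47) = (-6 + (22 + 1))*(-47) = (-6 + 23)*(-47) = 17*(-47) = -799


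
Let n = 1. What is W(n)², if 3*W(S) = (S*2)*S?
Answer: 4/9 ≈ 0.44444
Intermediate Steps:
W(S) = 2*S²/3 (W(S) = ((S*2)*S)/3 = ((2*S)*S)/3 = (2*S²)/3 = 2*S²/3)
W(n)² = ((⅔)*1²)² = ((⅔)*1)² = (⅔)² = 4/9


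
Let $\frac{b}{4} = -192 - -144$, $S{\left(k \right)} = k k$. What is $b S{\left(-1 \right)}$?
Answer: $-192$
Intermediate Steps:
$S{\left(k \right)} = k^{2}$
$b = -192$ ($b = 4 \left(-192 - -144\right) = 4 \left(-192 + 144\right) = 4 \left(-48\right) = -192$)
$b S{\left(-1 \right)} = - 192 \left(-1\right)^{2} = \left(-192\right) 1 = -192$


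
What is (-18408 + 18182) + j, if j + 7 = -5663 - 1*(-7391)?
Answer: 1495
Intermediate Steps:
j = 1721 (j = -7 + (-5663 - 1*(-7391)) = -7 + (-5663 + 7391) = -7 + 1728 = 1721)
(-18408 + 18182) + j = (-18408 + 18182) + 1721 = -226 + 1721 = 1495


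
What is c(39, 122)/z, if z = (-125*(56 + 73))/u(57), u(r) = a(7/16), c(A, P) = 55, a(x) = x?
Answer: -77/51600 ≈ -0.0014922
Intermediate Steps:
u(r) = 7/16
z = -258000/7 (z = (-125*(56 + 73))/(7/16) = -125*129*(16/7) = -16125*16/7 = -258000/7 ≈ -36857.)
c(39, 122)/z = 55/(-258000/7) = 55*(-7/258000) = -77/51600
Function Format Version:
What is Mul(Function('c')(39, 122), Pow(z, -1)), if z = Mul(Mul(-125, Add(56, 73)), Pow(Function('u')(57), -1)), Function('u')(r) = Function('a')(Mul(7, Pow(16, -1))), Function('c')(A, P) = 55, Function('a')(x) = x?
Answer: Rational(-77, 51600) ≈ -0.0014922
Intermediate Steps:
Function('u')(r) = Rational(7, 16) (Function('u')(r) = Mul(7, Pow(16, -1)) = Mul(7, Rational(1, 16)) = Rational(7, 16))
z = Rational(-258000, 7) (z = Mul(Mul(-125, Add(56, 73)), Pow(Rational(7, 16), -1)) = Mul(Mul(-125, 129), Rational(16, 7)) = Mul(-16125, Rational(16, 7)) = Rational(-258000, 7) ≈ -36857.)
Mul(Function('c')(39, 122), Pow(z, -1)) = Mul(55, Pow(Rational(-258000, 7), -1)) = Mul(55, Rational(-7, 258000)) = Rational(-77, 51600)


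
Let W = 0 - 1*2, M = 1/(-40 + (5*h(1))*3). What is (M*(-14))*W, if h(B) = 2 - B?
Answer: -28/25 ≈ -1.1200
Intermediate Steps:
M = -1/25 (M = 1/(-40 + (5*(2 - 1*1))*3) = 1/(-40 + (5*(2 - 1))*3) = 1/(-40 + (5*1)*3) = 1/(-40 + 5*3) = 1/(-40 + 15) = 1/(-25) = -1/25 ≈ -0.040000)
W = -2 (W = 0 - 2 = -2)
(M*(-14))*W = -1/25*(-14)*(-2) = (14/25)*(-2) = -28/25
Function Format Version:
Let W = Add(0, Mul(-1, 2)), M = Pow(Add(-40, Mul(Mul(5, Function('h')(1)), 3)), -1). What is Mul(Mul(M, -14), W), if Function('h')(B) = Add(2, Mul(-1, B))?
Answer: Rational(-28, 25) ≈ -1.1200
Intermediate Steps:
M = Rational(-1, 25) (M = Pow(Add(-40, Mul(Mul(5, Add(2, Mul(-1, 1))), 3)), -1) = Pow(Add(-40, Mul(Mul(5, Add(2, -1)), 3)), -1) = Pow(Add(-40, Mul(Mul(5, 1), 3)), -1) = Pow(Add(-40, Mul(5, 3)), -1) = Pow(Add(-40, 15), -1) = Pow(-25, -1) = Rational(-1, 25) ≈ -0.040000)
W = -2 (W = Add(0, -2) = -2)
Mul(Mul(M, -14), W) = Mul(Mul(Rational(-1, 25), -14), -2) = Mul(Rational(14, 25), -2) = Rational(-28, 25)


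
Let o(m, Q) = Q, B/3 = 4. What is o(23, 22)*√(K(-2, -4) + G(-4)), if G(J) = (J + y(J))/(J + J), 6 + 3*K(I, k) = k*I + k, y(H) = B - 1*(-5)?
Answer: 11*I*√330/6 ≈ 33.304*I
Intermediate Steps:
B = 12 (B = 3*4 = 12)
y(H) = 17 (y(H) = 12 - 1*(-5) = 12 + 5 = 17)
K(I, k) = -2 + k/3 + I*k/3 (K(I, k) = -2 + (k*I + k)/3 = -2 + (I*k + k)/3 = -2 + (k + I*k)/3 = -2 + (k/3 + I*k/3) = -2 + k/3 + I*k/3)
G(J) = (17 + J)/(2*J) (G(J) = (J + 17)/(J + J) = (17 + J)/((2*J)) = (17 + J)*(1/(2*J)) = (17 + J)/(2*J))
o(23, 22)*√(K(-2, -4) + G(-4)) = 22*√((-2 + (⅓)*(-4) + (⅓)*(-2)*(-4)) + (½)*(17 - 4)/(-4)) = 22*√((-2 - 4/3 + 8/3) + (½)*(-¼)*13) = 22*√(-⅔ - 13/8) = 22*√(-55/24) = 22*(I*√330/12) = 11*I*√330/6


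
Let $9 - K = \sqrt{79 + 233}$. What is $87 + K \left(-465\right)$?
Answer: $-4098 + 930 \sqrt{78} \approx 4115.5$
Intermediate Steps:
$K = 9 - 2 \sqrt{78}$ ($K = 9 - \sqrt{79 + 233} = 9 - \sqrt{312} = 9 - 2 \sqrt{78} \approx -8.6635$)
$87 + K \left(-465\right) = 87 + \left(9 - 2 \sqrt{78}\right) \left(-465\right) = 87 - \left(4185 - 930 \sqrt{78}\right) = -4098 + 930 \sqrt{78}$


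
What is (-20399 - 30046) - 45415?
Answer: -95860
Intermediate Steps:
(-20399 - 30046) - 45415 = -50445 - 45415 = -95860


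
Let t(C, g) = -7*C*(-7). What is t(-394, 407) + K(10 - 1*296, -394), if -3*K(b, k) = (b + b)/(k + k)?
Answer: -11409989/591 ≈ -19306.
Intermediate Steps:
K(b, k) = -b/(3*k) (K(b, k) = -(b + b)/(3*(k + k)) = -2*b/(3*(2*k)) = -2*b*1/(2*k)/3 = -b/(3*k))
t(C, g) = 49*C
t(-394, 407) + K(10 - 1*296, -394) = 49*(-394) - ⅓*(10 - 1*296)/(-394) = -19306 - ⅓*(10 - 296)*(-1/394) = -19306 - ⅓*(-286)*(-1/394) = -19306 - 143/591 = -11409989/591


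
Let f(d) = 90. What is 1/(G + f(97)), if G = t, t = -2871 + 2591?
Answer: -1/190 ≈ -0.0052632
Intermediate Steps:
t = -280
G = -280
1/(G + f(97)) = 1/(-280 + 90) = 1/(-190) = -1/190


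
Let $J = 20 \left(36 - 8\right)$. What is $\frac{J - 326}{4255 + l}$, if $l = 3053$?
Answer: $\frac{13}{406} \approx 0.03202$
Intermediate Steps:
$J = 560$ ($J = 20 \cdot 28 = 560$)
$\frac{J - 326}{4255 + l} = \frac{560 - 326}{4255 + 3053} = \frac{234}{7308} = 234 \cdot \frac{1}{7308} = \frac{13}{406}$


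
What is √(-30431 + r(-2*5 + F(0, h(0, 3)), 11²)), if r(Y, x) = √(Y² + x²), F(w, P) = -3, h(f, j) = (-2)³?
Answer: √(-30431 + √14810) ≈ 174.1*I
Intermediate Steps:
h(f, j) = -8
√(-30431 + r(-2*5 + F(0, h(0, 3)), 11²)) = √(-30431 + √((-2*5 - 3)² + (11²)²)) = √(-30431 + √((-10 - 3)² + 121²)) = √(-30431 + √((-13)² + 14641)) = √(-30431 + √(169 + 14641)) = √(-30431 + √14810)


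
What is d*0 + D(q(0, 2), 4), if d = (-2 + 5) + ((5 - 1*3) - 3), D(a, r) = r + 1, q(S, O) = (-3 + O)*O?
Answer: 5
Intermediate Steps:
q(S, O) = O*(-3 + O)
D(a, r) = 1 + r
d = 2 (d = 3 + ((5 - 3) - 3) = 3 + (2 - 3) = 3 - 1 = 2)
d*0 + D(q(0, 2), 4) = 2*0 + (1 + 4) = 0 + 5 = 5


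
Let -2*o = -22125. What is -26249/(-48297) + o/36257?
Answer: 2971991111/3502208658 ≈ 0.84861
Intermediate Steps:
o = 22125/2 (o = -1/2*(-22125) = 22125/2 ≈ 11063.)
-26249/(-48297) + o/36257 = -26249/(-48297) + (22125/2)/36257 = -26249*(-1/48297) + (22125/2)*(1/36257) = 26249/48297 + 22125/72514 = 2971991111/3502208658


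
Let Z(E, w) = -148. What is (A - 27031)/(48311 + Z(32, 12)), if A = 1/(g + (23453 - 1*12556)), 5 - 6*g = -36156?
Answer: -2744808827/4890615509 ≈ -0.56124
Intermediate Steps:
g = 36161/6 (g = ⅚ - ⅙*(-36156) = ⅚ + 6026 = 36161/6 ≈ 6026.8)
A = 6/101543 (A = 1/(36161/6 + (23453 - 1*12556)) = 1/(36161/6 + (23453 - 12556)) = 1/(36161/6 + 10897) = 1/(101543/6) = 6/101543 ≈ 5.9088e-5)
(A - 27031)/(48311 + Z(32, 12)) = (6/101543 - 27031)/(48311 - 148) = -2744808827/101543/48163 = -2744808827/101543*1/48163 = -2744808827/4890615509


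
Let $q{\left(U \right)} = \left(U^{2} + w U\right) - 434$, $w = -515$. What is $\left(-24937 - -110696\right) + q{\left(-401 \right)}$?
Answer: $452641$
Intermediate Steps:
$q{\left(U \right)} = -434 + U^{2} - 515 U$ ($q{\left(U \right)} = \left(U^{2} - 515 U\right) - 434 = -434 + U^{2} - 515 U$)
$\left(-24937 - -110696\right) + q{\left(-401 \right)} = \left(-24937 - -110696\right) - \left(-206081 - 160801\right) = \left(-24937 + 110696\right) + \left(-434 + 160801 + 206515\right) = 85759 + 366882 = 452641$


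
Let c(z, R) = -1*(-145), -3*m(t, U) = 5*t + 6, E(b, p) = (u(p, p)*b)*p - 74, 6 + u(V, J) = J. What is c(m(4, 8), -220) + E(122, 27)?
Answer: 69245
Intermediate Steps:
u(V, J) = -6 + J
E(b, p) = -74 + b*p*(-6 + p) (E(b, p) = ((-6 + p)*b)*p - 74 = (b*(-6 + p))*p - 74 = b*p*(-6 + p) - 74 = -74 + b*p*(-6 + p))
m(t, U) = -2 - 5*t/3 (m(t, U) = -(5*t + 6)/3 = -(6 + 5*t)/3 = -2 - 5*t/3)
c(z, R) = 145
c(m(4, 8), -220) + E(122, 27) = 145 + (-74 + 122*27*(-6 + 27)) = 145 + (-74 + 122*27*21) = 145 + (-74 + 69174) = 145 + 69100 = 69245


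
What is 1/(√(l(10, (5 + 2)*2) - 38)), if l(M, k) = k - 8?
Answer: -I*√2/8 ≈ -0.17678*I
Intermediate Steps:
l(M, k) = -8 + k
1/(√(l(10, (5 + 2)*2) - 38)) = 1/(√((-8 + (5 + 2)*2) - 38)) = 1/(√((-8 + 7*2) - 38)) = 1/(√((-8 + 14) - 38)) = 1/(√(6 - 38)) = 1/(√(-32)) = 1/(4*I*√2) = -I*√2/8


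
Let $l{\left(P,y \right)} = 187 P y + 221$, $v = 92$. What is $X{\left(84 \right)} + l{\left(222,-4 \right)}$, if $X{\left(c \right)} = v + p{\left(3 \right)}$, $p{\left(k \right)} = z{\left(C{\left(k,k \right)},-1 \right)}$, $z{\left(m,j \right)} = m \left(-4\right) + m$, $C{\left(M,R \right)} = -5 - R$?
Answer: $-165719$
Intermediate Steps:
$z{\left(m,j \right)} = - 3 m$ ($z{\left(m,j \right)} = - 4 m + m = - 3 m$)
$p{\left(k \right)} = 15 + 3 k$ ($p{\left(k \right)} = - 3 \left(-5 - k\right) = 15 + 3 k$)
$l{\left(P,y \right)} = 221 + 187 P y$ ($l{\left(P,y \right)} = 187 P y + 221 = 221 + 187 P y$)
$X{\left(c \right)} = 116$ ($X{\left(c \right)} = 92 + \left(15 + 3 \cdot 3\right) = 92 + \left(15 + 9\right) = 92 + 24 = 116$)
$X{\left(84 \right)} + l{\left(222,-4 \right)} = 116 + \left(221 + 187 \cdot 222 \left(-4\right)\right) = 116 + \left(221 - 166056\right) = 116 - 165835 = -165719$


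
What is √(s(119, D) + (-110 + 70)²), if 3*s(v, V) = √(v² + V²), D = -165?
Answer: √(14400 + 3*√41386)/3 ≈ 40.839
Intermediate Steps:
s(v, V) = √(V² + v²)/3 (s(v, V) = √(v² + V²)/3 = √(V² + v²)/3)
√(s(119, D) + (-110 + 70)²) = √(√((-165)² + 119²)/3 + (-110 + 70)²) = √(√(27225 + 14161)/3 + (-40)²) = √(√41386/3 + 1600) = √(1600 + √41386/3)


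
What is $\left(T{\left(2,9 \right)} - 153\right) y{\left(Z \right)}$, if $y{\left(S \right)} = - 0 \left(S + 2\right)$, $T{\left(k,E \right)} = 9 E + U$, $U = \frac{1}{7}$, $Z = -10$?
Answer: $0$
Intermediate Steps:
$U = \frac{1}{7} \approx 0.14286$
$T{\left(k,E \right)} = \frac{1}{7} + 9 E$ ($T{\left(k,E \right)} = 9 E + \frac{1}{7} = \frac{1}{7} + 9 E$)
$y{\left(S \right)} = 0$ ($y{\left(S \right)} = - 0 \left(2 + S\right) = \left(-1\right) 0 = 0$)
$\left(T{\left(2,9 \right)} - 153\right) y{\left(Z \right)} = \left(\left(\frac{1}{7} + 9 \cdot 9\right) - 153\right) 0 = \left(\left(\frac{1}{7} + 81\right) - 153\right) 0 = \left(\frac{568}{7} - 153\right) 0 = \left(- \frac{503}{7}\right) 0 = 0$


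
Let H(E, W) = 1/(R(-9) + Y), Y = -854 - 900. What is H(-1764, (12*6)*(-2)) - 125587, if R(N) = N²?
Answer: -210107052/1673 ≈ -1.2559e+5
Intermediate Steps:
Y = -1754
H(E, W) = -1/1673 (H(E, W) = 1/((-9)² - 1754) = 1/(81 - 1754) = 1/(-1673) = -1/1673)
H(-1764, (12*6)*(-2)) - 125587 = -1/1673 - 125587 = -210107052/1673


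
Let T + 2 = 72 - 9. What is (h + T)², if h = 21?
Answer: 6724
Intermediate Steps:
T = 61 (T = -2 + (72 - 9) = -2 + 63 = 61)
(h + T)² = (21 + 61)² = 82² = 6724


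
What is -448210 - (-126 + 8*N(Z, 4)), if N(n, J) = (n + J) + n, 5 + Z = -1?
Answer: -448020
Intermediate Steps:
Z = -6 (Z = -5 - 1 = -6)
N(n, J) = J + 2*n (N(n, J) = (J + n) + n = J + 2*n)
-448210 - (-126 + 8*N(Z, 4)) = -448210 - (-126 + 8*(4 + 2*(-6))) = -448210 - (-126 + 8*(4 - 12)) = -448210 - (-126 + 8*(-8)) = -448210 - (-126 - 64) = -448210 - 1*(-190) = -448210 + 190 = -448020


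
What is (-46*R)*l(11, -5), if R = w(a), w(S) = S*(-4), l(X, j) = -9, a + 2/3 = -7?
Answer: 12696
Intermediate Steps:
a = -23/3 (a = -⅔ - 7 = -23/3 ≈ -7.6667)
w(S) = -4*S
R = 92/3 (R = -4*(-23/3) = 92/3 ≈ 30.667)
(-46*R)*l(11, -5) = -46*92/3*(-9) = -4232/3*(-9) = 12696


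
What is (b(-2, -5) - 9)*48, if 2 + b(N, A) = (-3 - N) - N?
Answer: -480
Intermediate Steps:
b(N, A) = -5 - 2*N (b(N, A) = -2 + ((-3 - N) - N) = -2 + (-3 - 2*N) = -5 - 2*N)
(b(-2, -5) - 9)*48 = ((-5 - 2*(-2)) - 9)*48 = ((-5 + 4) - 9)*48 = (-1 - 9)*48 = -10*48 = -480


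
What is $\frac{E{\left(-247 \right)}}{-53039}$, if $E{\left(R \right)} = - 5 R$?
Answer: $- \frac{1235}{53039} \approx -0.023285$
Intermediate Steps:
$\frac{E{\left(-247 \right)}}{-53039} = \frac{\left(-5\right) \left(-247\right)}{-53039} = 1235 \left(- \frac{1}{53039}\right) = - \frac{1235}{53039}$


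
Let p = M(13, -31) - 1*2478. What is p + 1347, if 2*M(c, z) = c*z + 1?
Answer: -1332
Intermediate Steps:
M(c, z) = ½ + c*z/2 (M(c, z) = (c*z + 1)/2 = (1 + c*z)/2 = ½ + c*z/2)
p = -2679 (p = (½ + (½)*13*(-31)) - 1*2478 = (½ - 403/2) - 2478 = -201 - 2478 = -2679)
p + 1347 = -2679 + 1347 = -1332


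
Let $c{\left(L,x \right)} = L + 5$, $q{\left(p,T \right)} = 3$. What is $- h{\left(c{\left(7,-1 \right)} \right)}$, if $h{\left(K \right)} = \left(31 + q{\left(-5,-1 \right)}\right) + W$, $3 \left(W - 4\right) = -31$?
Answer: $- \frac{83}{3} \approx -27.667$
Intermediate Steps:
$c{\left(L,x \right)} = 5 + L$
$W = - \frac{19}{3}$ ($W = 4 + \frac{1}{3} \left(-31\right) = 4 - \frac{31}{3} = - \frac{19}{3} \approx -6.3333$)
$h{\left(K \right)} = \frac{83}{3}$ ($h{\left(K \right)} = \left(31 + 3\right) - \frac{19}{3} = 34 - \frac{19}{3} = \frac{83}{3}$)
$- h{\left(c{\left(7,-1 \right)} \right)} = \left(-1\right) \frac{83}{3} = - \frac{83}{3}$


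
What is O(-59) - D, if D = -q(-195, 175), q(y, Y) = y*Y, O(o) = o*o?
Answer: -30644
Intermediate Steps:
O(o) = o²
q(y, Y) = Y*y
D = 34125 (D = -175*(-195) = -1*(-34125) = 34125)
O(-59) - D = (-59)² - 1*34125 = 3481 - 34125 = -30644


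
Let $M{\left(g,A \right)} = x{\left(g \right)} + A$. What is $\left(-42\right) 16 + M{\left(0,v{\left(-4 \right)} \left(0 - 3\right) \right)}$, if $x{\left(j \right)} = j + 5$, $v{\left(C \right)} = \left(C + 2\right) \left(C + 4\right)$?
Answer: $-667$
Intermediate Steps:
$v{\left(C \right)} = \left(2 + C\right) \left(4 + C\right)$
$x{\left(j \right)} = 5 + j$
$M{\left(g,A \right)} = 5 + A + g$ ($M{\left(g,A \right)} = \left(5 + g\right) + A = 5 + A + g$)
$\left(-42\right) 16 + M{\left(0,v{\left(-4 \right)} \left(0 - 3\right) \right)} = \left(-42\right) 16 + \left(5 + \left(8 + \left(-4\right)^{2} + 6 \left(-4\right)\right) \left(0 - 3\right) + 0\right) = -672 + \left(5 + \left(8 + 16 - 24\right) \left(-3\right) + 0\right) = -672 + \left(5 + 0 \left(-3\right) + 0\right) = -672 + \left(5 + 0 + 0\right) = -672 + 5 = -667$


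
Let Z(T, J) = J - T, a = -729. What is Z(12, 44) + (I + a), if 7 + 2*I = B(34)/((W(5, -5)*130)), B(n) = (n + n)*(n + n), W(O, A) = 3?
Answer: -270883/390 ≈ -694.57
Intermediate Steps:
B(n) = 4*n² (B(n) = (2*n)*(2*n) = 4*n²)
I = 947/390 (I = -7/2 + ((4*34²)/((3*130)))/2 = -7/2 + ((4*1156)/390)/2 = -7/2 + (4624*(1/390))/2 = -7/2 + (½)*(2312/195) = -7/2 + 1156/195 = 947/390 ≈ 2.4282)
Z(12, 44) + (I + a) = (44 - 1*12) + (947/390 - 729) = (44 - 12) - 283363/390 = 32 - 283363/390 = -270883/390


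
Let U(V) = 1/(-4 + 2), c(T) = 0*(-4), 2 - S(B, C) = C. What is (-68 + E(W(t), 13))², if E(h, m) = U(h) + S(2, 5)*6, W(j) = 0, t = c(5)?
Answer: 29929/4 ≈ 7482.3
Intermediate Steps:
S(B, C) = 2 - C
c(T) = 0
t = 0
U(V) = -½ (U(V) = 1/(-2) = -½)
E(h, m) = -37/2 (E(h, m) = -½ + (2 - 1*5)*6 = -½ + (2 - 5)*6 = -½ - 3*6 = -½ - 18 = -37/2)
(-68 + E(W(t), 13))² = (-68 - 37/2)² = (-173/2)² = 29929/4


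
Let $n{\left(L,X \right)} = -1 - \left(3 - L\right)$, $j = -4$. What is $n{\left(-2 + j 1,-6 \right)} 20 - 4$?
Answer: $-204$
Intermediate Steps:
$n{\left(L,X \right)} = -4 + L$ ($n{\left(L,X \right)} = -1 + \left(-3 + L\right) = -4 + L$)
$n{\left(-2 + j 1,-6 \right)} 20 - 4 = \left(-4 - 6\right) 20 - 4 = \left(-10\right) 20 - 4 = -200 - 4 = -204$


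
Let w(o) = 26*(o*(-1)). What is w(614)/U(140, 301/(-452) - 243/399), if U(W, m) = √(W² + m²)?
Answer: -959691824*√2833558807745/14167794038725 ≈ -114.02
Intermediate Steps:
w(o) = -26*o (w(o) = 26*(-o) = -26*o)
w(614)/U(140, 301/(-452) - 243/399) = (-26*614)/(√(140² + (301/(-452) - 243/399)²)) = -15964/√(19600 + (301*(-1/452) - 243*1/399)²) = -15964/√(19600 + (-301/452 - 81/133)²) = -15964/√(19600 + (-76645/60116)²) = -15964/√(19600 + 5874456025/3613933456) = -15964*60116*√2833558807745/14167794038725 = -959691824*√2833558807745/14167794038725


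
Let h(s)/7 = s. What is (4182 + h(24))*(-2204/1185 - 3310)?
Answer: -1138120660/79 ≈ -1.4407e+7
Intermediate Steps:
h(s) = 7*s
(4182 + h(24))*(-2204/1185 - 3310) = (4182 + 7*24)*(-2204/1185 - 3310) = (4182 + 168)*(-2204*1/1185 - 3310) = 4350*(-2204/1185 - 3310) = 4350*(-3924554/1185) = -1138120660/79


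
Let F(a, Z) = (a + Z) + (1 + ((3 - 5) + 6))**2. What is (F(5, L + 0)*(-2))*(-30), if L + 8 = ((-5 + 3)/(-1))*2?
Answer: 1560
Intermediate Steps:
L = -4 (L = -8 + ((-5 + 3)/(-1))*2 = -8 - 2*(-1)*2 = -8 + 2*2 = -8 + 4 = -4)
F(a, Z) = 25 + Z + a (F(a, Z) = (Z + a) + (1 + (-2 + 6))**2 = (Z + a) + (1 + 4)**2 = (Z + a) + 5**2 = (Z + a) + 25 = 25 + Z + a)
(F(5, L + 0)*(-2))*(-30) = ((25 + (-4 + 0) + 5)*(-2))*(-30) = ((25 - 4 + 5)*(-2))*(-30) = (26*(-2))*(-30) = -52*(-30) = 1560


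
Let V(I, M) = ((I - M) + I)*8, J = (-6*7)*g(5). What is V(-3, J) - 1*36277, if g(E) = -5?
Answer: -38005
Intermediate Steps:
J = 210 (J = -6*7*(-5) = -42*(-5) = 210)
V(I, M) = -8*M + 16*I (V(I, M) = (-M + 2*I)*8 = -8*M + 16*I)
V(-3, J) - 1*36277 = (-8*210 + 16*(-3)) - 1*36277 = (-1680 - 48) - 36277 = -1728 - 36277 = -38005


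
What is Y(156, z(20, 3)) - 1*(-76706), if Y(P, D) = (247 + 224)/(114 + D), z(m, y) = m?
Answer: 10279075/134 ≈ 76710.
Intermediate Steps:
Y(P, D) = 471/(114 + D)
Y(156, z(20, 3)) - 1*(-76706) = 471/(114 + 20) - 1*(-76706) = 471/134 + 76706 = 10279075/134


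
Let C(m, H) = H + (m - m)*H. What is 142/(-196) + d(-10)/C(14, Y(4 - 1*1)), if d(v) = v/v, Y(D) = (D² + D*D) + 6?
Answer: -803/1176 ≈ -0.68282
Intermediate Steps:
Y(D) = 6 + 2*D² (Y(D) = (D² + D²) + 6 = 2*D² + 6 = 6 + 2*D²)
C(m, H) = H (C(m, H) = H + 0*H = H + 0 = H)
d(v) = 1
142/(-196) + d(-10)/C(14, Y(4 - 1*1)) = 142/(-196) + 1/(6 + 2*(4 - 1*1)²) = 142*(-1/196) + 1/(6 + 2*(4 - 1)²) = -71/98 + 1/(6 + 2*3²) = -71/98 + 1/(6 + 2*9) = -71/98 + 1/(6 + 18) = -71/98 + 1/24 = -803/1176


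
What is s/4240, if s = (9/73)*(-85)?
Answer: -153/61904 ≈ -0.0024716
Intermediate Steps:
s = -765/73 (s = (9*(1/73))*(-85) = (9/73)*(-85) = -765/73 ≈ -10.479)
s/4240 = -765/73/4240 = -765/73*1/4240 = -153/61904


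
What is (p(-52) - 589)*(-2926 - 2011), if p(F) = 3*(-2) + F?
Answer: 3194239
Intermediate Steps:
p(F) = -6 + F
(p(-52) - 589)*(-2926 - 2011) = ((-6 - 52) - 589)*(-2926 - 2011) = (-58 - 589)*(-4937) = -647*(-4937) = 3194239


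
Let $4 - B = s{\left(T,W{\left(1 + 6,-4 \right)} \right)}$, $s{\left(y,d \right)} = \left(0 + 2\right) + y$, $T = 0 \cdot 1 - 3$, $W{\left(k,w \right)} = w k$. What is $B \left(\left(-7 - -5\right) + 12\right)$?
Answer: $50$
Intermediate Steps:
$W{\left(k,w \right)} = k w$
$T = -3$ ($T = 0 - 3 = -3$)
$s{\left(y,d \right)} = 2 + y$
$B = 5$ ($B = 4 - \left(2 - 3\right) = 4 - -1 = 4 + 1 = 5$)
$B \left(\left(-7 - -5\right) + 12\right) = 5 \left(\left(-7 - -5\right) + 12\right) = 5 \left(\left(-7 + 5\right) + 12\right) = 5 \left(-2 + 12\right) = 5 \cdot 10 = 50$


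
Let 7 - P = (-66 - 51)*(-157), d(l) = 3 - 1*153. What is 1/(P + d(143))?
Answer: -1/18512 ≈ -5.4019e-5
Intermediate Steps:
d(l) = -150 (d(l) = 3 - 153 = -150)
P = -18362 (P = 7 - (-66 - 51)*(-157) = 7 - (-117)*(-157) = 7 - 1*18369 = 7 - 18369 = -18362)
1/(P + d(143)) = 1/(-18362 - 150) = 1/(-18512) = -1/18512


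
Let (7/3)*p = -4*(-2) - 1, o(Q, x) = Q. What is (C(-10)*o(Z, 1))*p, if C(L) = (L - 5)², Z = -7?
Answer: -4725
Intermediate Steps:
C(L) = (-5 + L)²
p = 3 (p = 3*(-4*(-2) - 1)/7 = 3*(8 - 1)/7 = (3/7)*7 = 3)
(C(-10)*o(Z, 1))*p = ((-5 - 10)²*(-7))*3 = ((-15)²*(-7))*3 = (225*(-7))*3 = -1575*3 = -4725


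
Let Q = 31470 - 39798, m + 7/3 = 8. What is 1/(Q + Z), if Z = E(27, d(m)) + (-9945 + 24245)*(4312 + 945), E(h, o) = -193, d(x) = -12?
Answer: 1/75166579 ≈ 1.3304e-8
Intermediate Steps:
m = 17/3 (m = -7/3 + 8 = 17/3 ≈ 5.6667)
Q = -8328
Z = 75174907 (Z = -193 + (-9945 + 24245)*(4312 + 945) = -193 + 14300*5257 = -193 + 75175100 = 75174907)
1/(Q + Z) = 1/(-8328 + 75174907) = 1/75166579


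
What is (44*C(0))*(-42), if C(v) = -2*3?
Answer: 11088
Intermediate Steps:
C(v) = -6
(44*C(0))*(-42) = (44*(-6))*(-42) = -264*(-42) = 11088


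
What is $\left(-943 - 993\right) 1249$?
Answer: $-2418064$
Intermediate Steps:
$\left(-943 - 993\right) 1249 = \left(-1936\right) 1249 = -2418064$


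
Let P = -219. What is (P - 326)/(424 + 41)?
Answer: -109/93 ≈ -1.1720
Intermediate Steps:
(P - 326)/(424 + 41) = (-219 - 326)/(424 + 41) = -545/465 = -545*1/465 = -109/93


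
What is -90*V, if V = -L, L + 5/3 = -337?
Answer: -30480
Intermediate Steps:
L = -1016/3 (L = -5/3 - 337 = -1016/3 ≈ -338.67)
V = 1016/3 (V = -1*(-1016/3) = 1016/3 ≈ 338.67)
-90*V = -90*1016/3 = -30480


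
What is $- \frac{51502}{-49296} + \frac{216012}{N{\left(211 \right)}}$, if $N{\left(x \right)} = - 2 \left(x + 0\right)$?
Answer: $- \frac{2656698427}{5200728} \approx -510.83$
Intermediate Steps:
$N{\left(x \right)} = - 2 x$
$- \frac{51502}{-49296} + \frac{216012}{N{\left(211 \right)}} = - \frac{51502}{-49296} + \frac{216012}{\left(-2\right) 211} = \left(-51502\right) \left(- \frac{1}{49296}\right) + \frac{216012}{-422} = \frac{25751}{24648} + 216012 \left(- \frac{1}{422}\right) = \frac{25751}{24648} - \frac{108006}{211} = - \frac{2656698427}{5200728}$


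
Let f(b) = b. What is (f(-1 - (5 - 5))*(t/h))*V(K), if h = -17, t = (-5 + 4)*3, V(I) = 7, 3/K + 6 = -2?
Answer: -21/17 ≈ -1.2353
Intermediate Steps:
K = -3/8 (K = 3/(-6 - 2) = 3/(-8) = 3*(-⅛) = -3/8 ≈ -0.37500)
t = -3 (t = -1*3 = -3)
(f(-1 - (5 - 5))*(t/h))*V(K) = ((-1 - (5 - 5))*(-3/(-17)))*7 = ((-1 - 1*0)*(-3*(-1/17)))*7 = ((-1 + 0)*(3/17))*7 = -1*3/17*7 = -3/17*7 = -21/17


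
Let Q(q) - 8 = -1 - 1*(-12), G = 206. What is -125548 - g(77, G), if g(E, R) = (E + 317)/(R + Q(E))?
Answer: -28248694/225 ≈ -1.2555e+5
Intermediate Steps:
Q(q) = 19 (Q(q) = 8 + (-1 - 1*(-12)) = 8 + (-1 + 12) = 8 + 11 = 19)
g(E, R) = (317 + E)/(19 + R) (g(E, R) = (E + 317)/(R + 19) = (317 + E)/(19 + R))
-125548 - g(77, G) = -125548 - (317 + 77)/(19 + 206) = -125548 - 394/225 = -28248694/225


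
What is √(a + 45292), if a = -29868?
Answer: 8*√241 ≈ 124.19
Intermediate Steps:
√(a + 45292) = √(-29868 + 45292) = √15424 = 8*√241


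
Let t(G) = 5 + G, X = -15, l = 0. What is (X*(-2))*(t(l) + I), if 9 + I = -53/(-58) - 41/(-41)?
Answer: -1815/29 ≈ -62.586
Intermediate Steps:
I = -411/58 (I = -9 + (-53/(-58) - 41/(-41)) = -9 + (-53*(-1/58) - 41*(-1/41)) = -9 + (53/58 + 1) = -9 + 111/58 = -411/58 ≈ -7.0862)
(X*(-2))*(t(l) + I) = (-15*(-2))*((5 + 0) - 411/58) = 30*(5 - 411/58) = 30*(-121/58) = -1815/29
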